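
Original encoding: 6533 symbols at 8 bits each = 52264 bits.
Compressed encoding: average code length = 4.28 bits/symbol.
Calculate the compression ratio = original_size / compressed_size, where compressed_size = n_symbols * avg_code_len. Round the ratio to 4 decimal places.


original_size = n_symbols * orig_bits = 6533 * 8 = 52264 bits
compressed_size = n_symbols * avg_code_len = 6533 * 4.28 = 27961.24 bits
ratio = original_size / compressed_size = 52264 / 27961.24 = 1.8692

Compression ratio = 1.8692


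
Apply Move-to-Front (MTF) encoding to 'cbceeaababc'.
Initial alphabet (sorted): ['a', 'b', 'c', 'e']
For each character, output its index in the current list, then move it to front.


MTF encoding:
'c': index 2 in ['a', 'b', 'c', 'e'] -> ['c', 'a', 'b', 'e']
'b': index 2 in ['c', 'a', 'b', 'e'] -> ['b', 'c', 'a', 'e']
'c': index 1 in ['b', 'c', 'a', 'e'] -> ['c', 'b', 'a', 'e']
'e': index 3 in ['c', 'b', 'a', 'e'] -> ['e', 'c', 'b', 'a']
'e': index 0 in ['e', 'c', 'b', 'a'] -> ['e', 'c', 'b', 'a']
'a': index 3 in ['e', 'c', 'b', 'a'] -> ['a', 'e', 'c', 'b']
'a': index 0 in ['a', 'e', 'c', 'b'] -> ['a', 'e', 'c', 'b']
'b': index 3 in ['a', 'e', 'c', 'b'] -> ['b', 'a', 'e', 'c']
'a': index 1 in ['b', 'a', 'e', 'c'] -> ['a', 'b', 'e', 'c']
'b': index 1 in ['a', 'b', 'e', 'c'] -> ['b', 'a', 'e', 'c']
'c': index 3 in ['b', 'a', 'e', 'c'] -> ['c', 'b', 'a', 'e']


Output: [2, 2, 1, 3, 0, 3, 0, 3, 1, 1, 3]


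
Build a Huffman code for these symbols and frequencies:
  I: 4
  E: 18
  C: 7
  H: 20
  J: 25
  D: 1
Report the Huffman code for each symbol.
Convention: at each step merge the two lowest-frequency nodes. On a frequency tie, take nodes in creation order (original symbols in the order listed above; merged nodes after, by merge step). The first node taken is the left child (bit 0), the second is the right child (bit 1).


Huffman tree construction:
Step 1: Merge D(1) + I(4) = 5
Step 2: Merge (D+I)(5) + C(7) = 12
Step 3: Merge ((D+I)+C)(12) + E(18) = 30
Step 4: Merge H(20) + J(25) = 45
Step 5: Merge (((D+I)+C)+E)(30) + (H+J)(45) = 75
Read each symbol's code off the tree from the root (left child = 0, right child = 1).

Codes:
  I: 0001 (length 4)
  E: 01 (length 2)
  C: 001 (length 3)
  H: 10 (length 2)
  J: 11 (length 2)
  D: 0000 (length 4)
Average code length: 167/75 = 2.2267 bits/symbol


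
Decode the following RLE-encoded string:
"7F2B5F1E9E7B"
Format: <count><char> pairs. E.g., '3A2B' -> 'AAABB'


Expanding each <count><char> pair:
  7F -> 'FFFFFFF'
  2B -> 'BB'
  5F -> 'FFFFF'
  1E -> 'E'
  9E -> 'EEEEEEEEE'
  7B -> 'BBBBBBB'

Decoded = FFFFFFFBBFFFFFEEEEEEEEEEBBBBBBB


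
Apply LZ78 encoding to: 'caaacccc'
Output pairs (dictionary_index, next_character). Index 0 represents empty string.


LZ78 encoding steps:
Dictionary: {0: ''}
Step 1: w='' (idx 0), next='c' -> output (0, 'c'), add 'c' as idx 1
Step 2: w='' (idx 0), next='a' -> output (0, 'a'), add 'a' as idx 2
Step 3: w='a' (idx 2), next='a' -> output (2, 'a'), add 'aa' as idx 3
Step 4: w='c' (idx 1), next='c' -> output (1, 'c'), add 'cc' as idx 4
Step 5: w='cc' (idx 4), end of input -> output (4, '')


Encoded: [(0, 'c'), (0, 'a'), (2, 'a'), (1, 'c'), (4, '')]


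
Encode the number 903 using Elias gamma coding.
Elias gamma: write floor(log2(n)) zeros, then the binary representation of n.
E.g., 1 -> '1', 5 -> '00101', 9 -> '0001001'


num_bits = floor(log2(903)) + 1 = 10
leading_zeros = num_bits - 1 = 9
binary(903) = 1110000111

Elias gamma(903) = '000000000' + '1110000111' = 0000000001110000111 (19 bits)


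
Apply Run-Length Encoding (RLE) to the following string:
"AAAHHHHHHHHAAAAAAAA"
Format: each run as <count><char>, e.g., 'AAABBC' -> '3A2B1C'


Scanning runs left to right:
  i=0: run of 'A' x 3 -> '3A'
  i=3: run of 'H' x 8 -> '8H'
  i=11: run of 'A' x 8 -> '8A'

RLE = 3A8H8A


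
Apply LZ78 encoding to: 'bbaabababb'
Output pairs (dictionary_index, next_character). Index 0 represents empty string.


LZ78 encoding steps:
Dictionary: {0: ''}
Step 1: w='' (idx 0), next='b' -> output (0, 'b'), add 'b' as idx 1
Step 2: w='b' (idx 1), next='a' -> output (1, 'a'), add 'ba' as idx 2
Step 3: w='' (idx 0), next='a' -> output (0, 'a'), add 'a' as idx 3
Step 4: w='ba' (idx 2), next='b' -> output (2, 'b'), add 'bab' as idx 4
Step 5: w='a' (idx 3), next='b' -> output (3, 'b'), add 'ab' as idx 5
Step 6: w='b' (idx 1), end of input -> output (1, '')


Encoded: [(0, 'b'), (1, 'a'), (0, 'a'), (2, 'b'), (3, 'b'), (1, '')]


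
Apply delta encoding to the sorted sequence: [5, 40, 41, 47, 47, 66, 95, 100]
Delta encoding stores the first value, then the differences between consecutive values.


First value: 5
Deltas:
  40 - 5 = 35
  41 - 40 = 1
  47 - 41 = 6
  47 - 47 = 0
  66 - 47 = 19
  95 - 66 = 29
  100 - 95 = 5


Delta encoded: [5, 35, 1, 6, 0, 19, 29, 5]


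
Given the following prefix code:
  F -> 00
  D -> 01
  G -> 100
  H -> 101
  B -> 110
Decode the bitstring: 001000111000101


Decoding step by step:
Bits 00 -> F
Bits 100 -> G
Bits 01 -> D
Bits 110 -> B
Bits 00 -> F
Bits 101 -> H


Decoded message: FGDBFH


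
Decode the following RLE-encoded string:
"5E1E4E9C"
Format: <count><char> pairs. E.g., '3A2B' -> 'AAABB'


Expanding each <count><char> pair:
  5E -> 'EEEEE'
  1E -> 'E'
  4E -> 'EEEE'
  9C -> 'CCCCCCCCC'

Decoded = EEEEEEEEEECCCCCCCCC


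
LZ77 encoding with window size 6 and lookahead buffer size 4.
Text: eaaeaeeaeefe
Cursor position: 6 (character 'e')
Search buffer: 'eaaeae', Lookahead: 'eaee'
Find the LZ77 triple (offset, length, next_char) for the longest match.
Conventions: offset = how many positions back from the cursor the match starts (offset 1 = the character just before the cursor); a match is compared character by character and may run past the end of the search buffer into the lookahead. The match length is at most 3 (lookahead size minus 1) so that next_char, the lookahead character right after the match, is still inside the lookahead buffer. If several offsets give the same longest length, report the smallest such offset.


Try each offset into the search buffer:
  offset=1 (pos 5, char 'e'): match length 1
  offset=2 (pos 4, char 'a'): match length 0
  offset=3 (pos 3, char 'e'): match length 3
  offset=4 (pos 2, char 'a'): match length 0
  offset=5 (pos 1, char 'a'): match length 0
  offset=6 (pos 0, char 'e'): match length 2
Longest match has length 3 at offset 3.
next_char = character at position 6 + 3 = 9 -> 'e'

Best match: offset=3, length=3 (matching 'eae' starting at position 3)
LZ77 triple: (3, 3, 'e')


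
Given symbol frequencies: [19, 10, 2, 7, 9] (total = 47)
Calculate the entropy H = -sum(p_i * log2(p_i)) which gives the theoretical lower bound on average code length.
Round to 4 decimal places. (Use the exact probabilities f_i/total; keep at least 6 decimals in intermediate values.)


Per-symbol terms -p_i * log2(p_i) with p_i = f_i/47:
  p = 19/47 = 0.404255: log2(p) = -1.306661, -p*log2(p) = 0.528225
  p = 10/47 = 0.212766: log2(p) = -2.232661, -p*log2(p) = 0.475034
  p = 2/47 = 0.042553: log2(p) = -4.554589, -p*log2(p) = 0.193812
  p = 7/47 = 0.148936: log2(p) = -2.747234, -p*log2(p) = 0.409163
  p = 9/47 = 0.191489: log2(p) = -2.384664, -p*log2(p) = 0.456638
H = 0.528225 + 0.475034 + 0.193812 + 0.409163 + 0.456638 = 2.062872

H = 2.0629 bits/symbol


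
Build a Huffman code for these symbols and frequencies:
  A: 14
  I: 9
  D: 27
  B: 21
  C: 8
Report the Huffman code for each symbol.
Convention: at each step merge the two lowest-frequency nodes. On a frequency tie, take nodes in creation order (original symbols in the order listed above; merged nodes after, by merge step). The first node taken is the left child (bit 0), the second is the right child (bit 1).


Huffman tree construction:
Step 1: Merge C(8) + I(9) = 17
Step 2: Merge A(14) + (C+I)(17) = 31
Step 3: Merge B(21) + D(27) = 48
Step 4: Merge (A+(C+I))(31) + (B+D)(48) = 79
Read each symbol's code off the tree from the root (left child = 0, right child = 1).

Codes:
  A: 00 (length 2)
  I: 011 (length 3)
  D: 11 (length 2)
  B: 10 (length 2)
  C: 010 (length 3)
Average code length: 175/79 = 2.2152 bits/symbol


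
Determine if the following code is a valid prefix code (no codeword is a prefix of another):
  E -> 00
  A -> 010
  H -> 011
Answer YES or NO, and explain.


Checking each pair (does one codeword prefix another?):
  E='00' vs A='010': no prefix
  E='00' vs H='011': no prefix
  A='010' vs E='00': no prefix
  A='010' vs H='011': no prefix
  H='011' vs E='00': no prefix
  H='011' vs A='010': no prefix
No violation found over all pairs.

YES -- this is a valid prefix code. No codeword is a prefix of any other codeword.


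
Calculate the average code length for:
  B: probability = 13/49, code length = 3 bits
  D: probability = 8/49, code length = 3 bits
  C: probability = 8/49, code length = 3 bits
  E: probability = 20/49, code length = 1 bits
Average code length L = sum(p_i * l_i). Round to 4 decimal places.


Weighted contributions p_i * l_i:
  B: (13/49) * 3 = 39/49
  D: (8/49) * 3 = 24/49
  C: (8/49) * 3 = 24/49
  E: (20/49) * 1 = 20/49
Sum = (39 + 24 + 24 + 20)/49 = 107/49

L = 107/49 = 2.1837 bits/symbol


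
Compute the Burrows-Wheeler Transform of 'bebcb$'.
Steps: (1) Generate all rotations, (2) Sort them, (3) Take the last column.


Rotations (sorted):
  0: $bebcb -> last char: b
  1: b$bebc -> last char: c
  2: bcb$be -> last char: e
  3: bebcb$ -> last char: $
  4: cb$beb -> last char: b
  5: ebcb$b -> last char: b


BWT = bce$bb


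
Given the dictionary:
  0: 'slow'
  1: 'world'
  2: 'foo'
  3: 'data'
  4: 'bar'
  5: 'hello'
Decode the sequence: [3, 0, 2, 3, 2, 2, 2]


Look up each index in the dictionary:
  3 -> 'data'
  0 -> 'slow'
  2 -> 'foo'
  3 -> 'data'
  2 -> 'foo'
  2 -> 'foo'
  2 -> 'foo'

Decoded: "data slow foo data foo foo foo"


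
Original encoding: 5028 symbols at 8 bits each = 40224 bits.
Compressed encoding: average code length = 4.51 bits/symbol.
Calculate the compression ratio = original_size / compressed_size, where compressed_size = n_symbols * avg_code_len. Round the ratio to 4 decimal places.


original_size = n_symbols * orig_bits = 5028 * 8 = 40224 bits
compressed_size = n_symbols * avg_code_len = 5028 * 4.51 = 22676.28 bits
ratio = original_size / compressed_size = 40224 / 22676.28 = 1.7738

Compression ratio = 1.7738


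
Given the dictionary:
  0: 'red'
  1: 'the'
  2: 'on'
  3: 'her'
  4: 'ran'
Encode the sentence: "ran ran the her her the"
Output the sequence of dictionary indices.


Look up each word in the dictionary:
  'ran' -> 4
  'ran' -> 4
  'the' -> 1
  'her' -> 3
  'her' -> 3
  'the' -> 1

Encoded: [4, 4, 1, 3, 3, 1]


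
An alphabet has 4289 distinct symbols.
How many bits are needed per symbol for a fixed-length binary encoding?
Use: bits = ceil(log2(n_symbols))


log2(4289) = 12.0664
Bracket: 2^12 = 4096 < 4289 <= 2^13 = 8192
So ceil(log2(4289)) = 13

bits = ceil(log2(4289)) = ceil(12.0664) = 13 bits


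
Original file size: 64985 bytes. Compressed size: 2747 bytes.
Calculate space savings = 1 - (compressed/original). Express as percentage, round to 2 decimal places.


ratio = compressed/original = 2747/64985 = 0.042271
savings = 1 - ratio = 1 - 0.042271 = 0.957729
as a percentage: 0.957729 * 100 = 95.77%

Space savings = 1 - 2747/64985 = 95.77%


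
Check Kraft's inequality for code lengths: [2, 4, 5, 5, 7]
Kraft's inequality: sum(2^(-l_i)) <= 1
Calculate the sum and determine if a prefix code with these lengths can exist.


Sum = 2^(-2) + 2^(-4) + 2^(-5) + 2^(-5) + 2^(-7)
    = 0.25 + 0.0625 + 0.03125 + 0.03125 + 0.0078125
    = 49/128 = 0.3828125
Since 0.3828125 <= 1, Kraft's inequality IS satisfied.
A prefix code with these lengths CAN exist.

Kraft sum = 0.3828125. Satisfied.


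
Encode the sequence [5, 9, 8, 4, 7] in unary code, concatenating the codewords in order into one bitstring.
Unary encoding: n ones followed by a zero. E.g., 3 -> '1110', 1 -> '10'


Encode each number as n ones followed by a terminating 0:
  5 -> 111110 (6 bits)
  9 -> 1111111110 (10 bits)
  8 -> 111111110 (9 bits)
  4 -> 11110 (5 bits)
  7 -> 11111110 (8 bits)
Total length = 6 + 10 + 9 + 5 + 8 = 38 bits.

Unary([5, 9, 8, 4, 7]) = 11111011111111101111111101111011111110 (38 bits)


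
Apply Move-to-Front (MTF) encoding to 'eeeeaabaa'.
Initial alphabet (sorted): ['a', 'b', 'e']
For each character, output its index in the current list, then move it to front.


MTF encoding:
'e': index 2 in ['a', 'b', 'e'] -> ['e', 'a', 'b']
'e': index 0 in ['e', 'a', 'b'] -> ['e', 'a', 'b']
'e': index 0 in ['e', 'a', 'b'] -> ['e', 'a', 'b']
'e': index 0 in ['e', 'a', 'b'] -> ['e', 'a', 'b']
'a': index 1 in ['e', 'a', 'b'] -> ['a', 'e', 'b']
'a': index 0 in ['a', 'e', 'b'] -> ['a', 'e', 'b']
'b': index 2 in ['a', 'e', 'b'] -> ['b', 'a', 'e']
'a': index 1 in ['b', 'a', 'e'] -> ['a', 'b', 'e']
'a': index 0 in ['a', 'b', 'e'] -> ['a', 'b', 'e']


Output: [2, 0, 0, 0, 1, 0, 2, 1, 0]


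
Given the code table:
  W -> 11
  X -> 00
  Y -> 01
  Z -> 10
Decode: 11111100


Decoding:
11 -> W
11 -> W
11 -> W
00 -> X


Result: WWWX


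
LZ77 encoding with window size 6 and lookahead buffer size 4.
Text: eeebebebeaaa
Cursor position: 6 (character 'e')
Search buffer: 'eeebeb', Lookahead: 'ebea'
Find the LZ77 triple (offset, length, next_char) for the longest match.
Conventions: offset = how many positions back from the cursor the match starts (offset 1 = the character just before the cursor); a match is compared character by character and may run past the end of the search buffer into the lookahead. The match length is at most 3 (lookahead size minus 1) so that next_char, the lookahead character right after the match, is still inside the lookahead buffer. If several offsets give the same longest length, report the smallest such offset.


Try each offset into the search buffer:
  offset=1 (pos 5, char 'b'): match length 0
  offset=2 (pos 4, char 'e'): match length 3
  offset=3 (pos 3, char 'b'): match length 0
  offset=4 (pos 2, char 'e'): match length 3
  offset=5 (pos 1, char 'e'): match length 1
  offset=6 (pos 0, char 'e'): match length 1
Longest match has length 3, found at offsets 2, 4; take the smallest, offset 2.
next_char = character at position 6 + 3 = 9 -> 'a'

Best match: offset=2, length=3 (matching 'ebe' starting at position 4)
LZ77 triple: (2, 3, 'a')


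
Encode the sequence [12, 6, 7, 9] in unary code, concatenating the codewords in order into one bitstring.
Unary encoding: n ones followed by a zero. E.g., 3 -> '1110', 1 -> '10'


Encode each number as n ones followed by a terminating 0:
  12 -> 1111111111110 (13 bits)
  6 -> 1111110 (7 bits)
  7 -> 11111110 (8 bits)
  9 -> 1111111110 (10 bits)
Total length = 13 + 7 + 8 + 10 = 38 bits.

Unary([12, 6, 7, 9]) = 11111111111101111110111111101111111110 (38 bits)


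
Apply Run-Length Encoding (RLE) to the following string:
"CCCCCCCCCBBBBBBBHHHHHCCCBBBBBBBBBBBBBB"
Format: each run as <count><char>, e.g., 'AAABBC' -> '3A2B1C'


Scanning runs left to right:
  i=0: run of 'C' x 9 -> '9C'
  i=9: run of 'B' x 7 -> '7B'
  i=16: run of 'H' x 5 -> '5H'
  i=21: run of 'C' x 3 -> '3C'
  i=24: run of 'B' x 14 -> '14B'

RLE = 9C7B5H3C14B


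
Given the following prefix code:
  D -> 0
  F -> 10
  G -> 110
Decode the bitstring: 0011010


Decoding step by step:
Bits 0 -> D
Bits 0 -> D
Bits 110 -> G
Bits 10 -> F


Decoded message: DDGF


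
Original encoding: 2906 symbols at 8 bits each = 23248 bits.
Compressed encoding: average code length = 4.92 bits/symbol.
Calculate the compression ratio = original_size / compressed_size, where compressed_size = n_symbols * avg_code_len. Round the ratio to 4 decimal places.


original_size = n_symbols * orig_bits = 2906 * 8 = 23248 bits
compressed_size = n_symbols * avg_code_len = 2906 * 4.92 = 14297.52 bits
ratio = original_size / compressed_size = 23248 / 14297.52 = 1.626

Compression ratio = 1.626


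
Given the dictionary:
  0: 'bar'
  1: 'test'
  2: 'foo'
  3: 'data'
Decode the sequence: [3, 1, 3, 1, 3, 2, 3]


Look up each index in the dictionary:
  3 -> 'data'
  1 -> 'test'
  3 -> 'data'
  1 -> 'test'
  3 -> 'data'
  2 -> 'foo'
  3 -> 'data'

Decoded: "data test data test data foo data"


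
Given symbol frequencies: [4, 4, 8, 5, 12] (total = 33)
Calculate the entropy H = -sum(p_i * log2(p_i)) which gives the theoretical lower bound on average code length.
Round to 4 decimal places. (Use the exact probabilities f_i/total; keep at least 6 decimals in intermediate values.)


Per-symbol terms -p_i * log2(p_i) with p_i = f_i/33:
  p = 4/33 = 0.121212: log2(p) = -3.044394, -p*log2(p) = 0.369017
  p = 4/33 = 0.121212: log2(p) = -3.044394, -p*log2(p) = 0.369017
  p = 8/33 = 0.242424: log2(p) = -2.044394, -p*log2(p) = 0.495611
  p = 5/33 = 0.151515: log2(p) = -2.722466, -p*log2(p) = 0.412495
  p = 12/33 = 0.363636: log2(p) = -1.459432, -p*log2(p) = 0.530702
H = 0.369017 + 0.369017 + 0.495611 + 0.412495 + 0.530702 = 2.176842

H = 2.1768 bits/symbol


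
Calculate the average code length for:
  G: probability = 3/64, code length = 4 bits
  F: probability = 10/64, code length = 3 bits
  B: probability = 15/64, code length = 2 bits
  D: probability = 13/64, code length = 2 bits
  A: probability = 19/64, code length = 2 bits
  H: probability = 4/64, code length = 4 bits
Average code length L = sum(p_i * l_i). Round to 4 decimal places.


Weighted contributions p_i * l_i:
  G: (3/64) * 4 = 12/64
  F: (10/64) * 3 = 30/64
  B: (15/64) * 2 = 30/64
  D: (13/64) * 2 = 26/64
  A: (19/64) * 2 = 38/64
  H: (4/64) * 4 = 16/64
Sum = (12 + 30 + 30 + 26 + 38 + 16)/64 = 152/64

L = 152/64 = 2.3750 bits/symbol


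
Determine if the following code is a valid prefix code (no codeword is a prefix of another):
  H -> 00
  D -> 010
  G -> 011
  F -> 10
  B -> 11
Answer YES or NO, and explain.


Checking each pair (does one codeword prefix another?):
  H='00' vs D='010': no prefix
  H='00' vs G='011': no prefix
  H='00' vs F='10': no prefix
  H='00' vs B='11': no prefix
  D='010' vs H='00': no prefix
  D='010' vs G='011': no prefix
  D='010' vs F='10': no prefix
  D='010' vs B='11': no prefix
  G='011' vs H='00': no prefix
  G='011' vs D='010': no prefix
  G='011' vs F='10': no prefix
  G='011' vs B='11': no prefix
  F='10' vs H='00': no prefix
  F='10' vs D='010': no prefix
  F='10' vs G='011': no prefix
  F='10' vs B='11': no prefix
  B='11' vs H='00': no prefix
  B='11' vs D='010': no prefix
  B='11' vs G='011': no prefix
  B='11' vs F='10': no prefix
No violation found over all pairs.

YES -- this is a valid prefix code. No codeword is a prefix of any other codeword.


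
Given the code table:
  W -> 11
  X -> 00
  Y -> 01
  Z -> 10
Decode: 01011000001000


Decoding:
01 -> Y
01 -> Y
10 -> Z
00 -> X
00 -> X
10 -> Z
00 -> X


Result: YYZXXZX


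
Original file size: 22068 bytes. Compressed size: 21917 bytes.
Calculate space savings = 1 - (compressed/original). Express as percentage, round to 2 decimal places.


ratio = compressed/original = 21917/22068 = 0.993158
savings = 1 - ratio = 1 - 0.993158 = 0.006842
as a percentage: 0.006842 * 100 = 0.68%

Space savings = 1 - 21917/22068 = 0.68%


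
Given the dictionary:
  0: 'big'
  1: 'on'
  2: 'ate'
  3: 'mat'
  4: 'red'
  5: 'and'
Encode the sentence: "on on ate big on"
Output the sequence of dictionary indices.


Look up each word in the dictionary:
  'on' -> 1
  'on' -> 1
  'ate' -> 2
  'big' -> 0
  'on' -> 1

Encoded: [1, 1, 2, 0, 1]


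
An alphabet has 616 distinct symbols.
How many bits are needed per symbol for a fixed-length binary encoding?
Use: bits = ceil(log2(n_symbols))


log2(616) = 9.2668
Bracket: 2^9 = 512 < 616 <= 2^10 = 1024
So ceil(log2(616)) = 10

bits = ceil(log2(616)) = ceil(9.2668) = 10 bits


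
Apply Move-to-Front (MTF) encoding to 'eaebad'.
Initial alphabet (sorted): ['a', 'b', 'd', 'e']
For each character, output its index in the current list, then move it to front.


MTF encoding:
'e': index 3 in ['a', 'b', 'd', 'e'] -> ['e', 'a', 'b', 'd']
'a': index 1 in ['e', 'a', 'b', 'd'] -> ['a', 'e', 'b', 'd']
'e': index 1 in ['a', 'e', 'b', 'd'] -> ['e', 'a', 'b', 'd']
'b': index 2 in ['e', 'a', 'b', 'd'] -> ['b', 'e', 'a', 'd']
'a': index 2 in ['b', 'e', 'a', 'd'] -> ['a', 'b', 'e', 'd']
'd': index 3 in ['a', 'b', 'e', 'd'] -> ['d', 'a', 'b', 'e']


Output: [3, 1, 1, 2, 2, 3]


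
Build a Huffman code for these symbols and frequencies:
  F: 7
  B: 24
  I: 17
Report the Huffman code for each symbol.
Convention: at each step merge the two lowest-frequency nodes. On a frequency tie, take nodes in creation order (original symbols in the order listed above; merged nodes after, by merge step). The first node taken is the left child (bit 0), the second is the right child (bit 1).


Huffman tree construction:
Step 1: Merge F(7) + I(17) = 24
Step 2: Merge B(24) + (F+I)(24) = 48
Read each symbol's code off the tree from the root (left child = 0, right child = 1).

Codes:
  F: 10 (length 2)
  B: 0 (length 1)
  I: 11 (length 2)
Average code length: 72/48 = 1.5000 bits/symbol


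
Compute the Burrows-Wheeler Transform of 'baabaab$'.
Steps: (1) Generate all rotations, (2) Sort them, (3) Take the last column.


Rotations (sorted):
  0: $baabaab -> last char: b
  1: aab$baab -> last char: b
  2: aabaab$b -> last char: b
  3: ab$baaba -> last char: a
  4: abaab$ba -> last char: a
  5: b$baabaa -> last char: a
  6: baab$baa -> last char: a
  7: baabaab$ -> last char: $


BWT = bbbaaaa$


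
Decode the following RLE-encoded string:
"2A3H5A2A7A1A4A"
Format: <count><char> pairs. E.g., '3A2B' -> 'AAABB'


Expanding each <count><char> pair:
  2A -> 'AA'
  3H -> 'HHH'
  5A -> 'AAAAA'
  2A -> 'AA'
  7A -> 'AAAAAAA'
  1A -> 'A'
  4A -> 'AAAA'

Decoded = AAHHHAAAAAAAAAAAAAAAAAAA


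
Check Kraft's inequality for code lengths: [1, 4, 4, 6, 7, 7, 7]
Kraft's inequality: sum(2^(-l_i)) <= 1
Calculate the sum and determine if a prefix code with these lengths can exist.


Sum = 2^(-1) + 2^(-4) + 2^(-4) + 2^(-6) + 2^(-7) + 2^(-7) + 2^(-7)
    = 0.5 + 0.0625 + 0.0625 + 0.015625 + 0.0078125 + 0.0078125 + 0.0078125
    = 85/128 = 0.6640625
Since 0.6640625 <= 1, Kraft's inequality IS satisfied.
A prefix code with these lengths CAN exist.

Kraft sum = 0.6640625. Satisfied.


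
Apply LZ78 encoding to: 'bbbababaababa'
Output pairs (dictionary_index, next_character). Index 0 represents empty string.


LZ78 encoding steps:
Dictionary: {0: ''}
Step 1: w='' (idx 0), next='b' -> output (0, 'b'), add 'b' as idx 1
Step 2: w='b' (idx 1), next='b' -> output (1, 'b'), add 'bb' as idx 2
Step 3: w='' (idx 0), next='a' -> output (0, 'a'), add 'a' as idx 3
Step 4: w='b' (idx 1), next='a' -> output (1, 'a'), add 'ba' as idx 4
Step 5: w='ba' (idx 4), next='a' -> output (4, 'a'), add 'baa' as idx 5
Step 6: w='ba' (idx 4), next='b' -> output (4, 'b'), add 'bab' as idx 6
Step 7: w='a' (idx 3), end of input -> output (3, '')


Encoded: [(0, 'b'), (1, 'b'), (0, 'a'), (1, 'a'), (4, 'a'), (4, 'b'), (3, '')]


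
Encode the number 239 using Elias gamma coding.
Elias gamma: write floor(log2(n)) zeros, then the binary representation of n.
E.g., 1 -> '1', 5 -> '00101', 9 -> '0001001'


num_bits = floor(log2(239)) + 1 = 8
leading_zeros = num_bits - 1 = 7
binary(239) = 11101111

Elias gamma(239) = '0000000' + '11101111' = 000000011101111 (15 bits)


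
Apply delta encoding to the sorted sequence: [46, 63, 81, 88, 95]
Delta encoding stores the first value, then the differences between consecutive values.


First value: 46
Deltas:
  63 - 46 = 17
  81 - 63 = 18
  88 - 81 = 7
  95 - 88 = 7


Delta encoded: [46, 17, 18, 7, 7]


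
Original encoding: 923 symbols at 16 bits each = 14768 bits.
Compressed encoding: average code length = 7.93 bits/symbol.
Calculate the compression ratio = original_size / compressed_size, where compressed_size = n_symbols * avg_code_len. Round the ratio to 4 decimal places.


original_size = n_symbols * orig_bits = 923 * 16 = 14768 bits
compressed_size = n_symbols * avg_code_len = 923 * 7.93 = 7319.39 bits
ratio = original_size / compressed_size = 14768 / 7319.39 = 2.0177

Compression ratio = 2.0177


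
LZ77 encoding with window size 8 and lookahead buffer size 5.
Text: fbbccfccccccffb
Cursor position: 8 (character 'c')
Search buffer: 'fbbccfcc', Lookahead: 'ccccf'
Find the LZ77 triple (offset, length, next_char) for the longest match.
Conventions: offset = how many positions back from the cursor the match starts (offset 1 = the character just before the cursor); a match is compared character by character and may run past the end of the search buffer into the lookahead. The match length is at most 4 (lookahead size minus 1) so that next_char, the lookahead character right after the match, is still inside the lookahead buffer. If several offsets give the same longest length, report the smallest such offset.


Try each offset into the search buffer:
  offset=1 (pos 7, char 'c'): match length 4
  offset=2 (pos 6, char 'c'): match length 4
  offset=3 (pos 5, char 'f'): match length 0
  offset=4 (pos 4, char 'c'): match length 1
  offset=5 (pos 3, char 'c'): match length 2
  offset=6 (pos 2, char 'b'): match length 0
  offset=7 (pos 1, char 'b'): match length 0
  offset=8 (pos 0, char 'f'): match length 0
Longest match has length 4, found at offsets 1, 2; take the smallest, offset 1.
next_char = character at position 8 + 4 = 12 -> 'f'

Best match: offset=1, length=4 (matching 'cccc' starting at position 7)
LZ77 triple: (1, 4, 'f')


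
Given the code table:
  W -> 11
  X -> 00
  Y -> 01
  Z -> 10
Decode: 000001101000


Decoding:
00 -> X
00 -> X
01 -> Y
10 -> Z
10 -> Z
00 -> X


Result: XXYZZX


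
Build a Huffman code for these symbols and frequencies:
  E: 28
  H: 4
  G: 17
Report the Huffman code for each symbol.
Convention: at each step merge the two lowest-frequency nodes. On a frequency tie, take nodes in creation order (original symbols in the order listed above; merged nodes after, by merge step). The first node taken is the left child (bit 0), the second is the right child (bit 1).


Huffman tree construction:
Step 1: Merge H(4) + G(17) = 21
Step 2: Merge (H+G)(21) + E(28) = 49
Read each symbol's code off the tree from the root (left child = 0, right child = 1).

Codes:
  E: 1 (length 1)
  H: 00 (length 2)
  G: 01 (length 2)
Average code length: 70/49 = 1.4286 bits/symbol


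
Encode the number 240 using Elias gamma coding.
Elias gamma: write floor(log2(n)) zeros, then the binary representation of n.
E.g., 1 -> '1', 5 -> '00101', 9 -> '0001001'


num_bits = floor(log2(240)) + 1 = 8
leading_zeros = num_bits - 1 = 7
binary(240) = 11110000

Elias gamma(240) = '0000000' + '11110000' = 000000011110000 (15 bits)


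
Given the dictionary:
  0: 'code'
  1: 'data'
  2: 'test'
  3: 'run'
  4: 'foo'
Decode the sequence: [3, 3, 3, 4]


Look up each index in the dictionary:
  3 -> 'run'
  3 -> 'run'
  3 -> 'run'
  4 -> 'foo'

Decoded: "run run run foo"


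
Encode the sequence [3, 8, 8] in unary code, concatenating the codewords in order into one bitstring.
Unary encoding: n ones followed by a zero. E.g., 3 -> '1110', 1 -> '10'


Encode each number as n ones followed by a terminating 0:
  3 -> 1110 (4 bits)
  8 -> 111111110 (9 bits)
  8 -> 111111110 (9 bits)
Total length = 4 + 9 + 9 = 22 bits.

Unary([3, 8, 8]) = 1110111111110111111110 (22 bits)


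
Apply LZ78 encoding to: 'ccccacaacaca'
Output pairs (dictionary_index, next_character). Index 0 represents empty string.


LZ78 encoding steps:
Dictionary: {0: ''}
Step 1: w='' (idx 0), next='c' -> output (0, 'c'), add 'c' as idx 1
Step 2: w='c' (idx 1), next='c' -> output (1, 'c'), add 'cc' as idx 2
Step 3: w='c' (idx 1), next='a' -> output (1, 'a'), add 'ca' as idx 3
Step 4: w='ca' (idx 3), next='a' -> output (3, 'a'), add 'caa' as idx 4
Step 5: w='ca' (idx 3), next='c' -> output (3, 'c'), add 'cac' as idx 5
Step 6: w='' (idx 0), next='a' -> output (0, 'a'), add 'a' as idx 6


Encoded: [(0, 'c'), (1, 'c'), (1, 'a'), (3, 'a'), (3, 'c'), (0, 'a')]


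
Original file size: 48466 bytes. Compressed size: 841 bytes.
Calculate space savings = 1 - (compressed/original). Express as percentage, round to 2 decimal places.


ratio = compressed/original = 841/48466 = 0.017352
savings = 1 - ratio = 1 - 0.017352 = 0.982648
as a percentage: 0.982648 * 100 = 98.26%

Space savings = 1 - 841/48466 = 98.26%


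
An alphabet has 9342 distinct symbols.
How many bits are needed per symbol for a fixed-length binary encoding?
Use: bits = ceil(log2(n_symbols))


log2(9342) = 13.1895
Bracket: 2^13 = 8192 < 9342 <= 2^14 = 16384
So ceil(log2(9342)) = 14

bits = ceil(log2(9342)) = ceil(13.1895) = 14 bits


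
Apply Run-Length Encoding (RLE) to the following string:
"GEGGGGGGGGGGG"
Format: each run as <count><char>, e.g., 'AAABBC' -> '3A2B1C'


Scanning runs left to right:
  i=0: run of 'G' x 1 -> '1G'
  i=1: run of 'E' x 1 -> '1E'
  i=2: run of 'G' x 11 -> '11G'

RLE = 1G1E11G


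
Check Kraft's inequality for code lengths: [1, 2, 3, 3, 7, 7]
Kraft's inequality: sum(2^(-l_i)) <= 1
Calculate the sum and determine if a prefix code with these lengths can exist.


Sum = 2^(-1) + 2^(-2) + 2^(-3) + 2^(-3) + 2^(-7) + 2^(-7)
    = 0.5 + 0.25 + 0.125 + 0.125 + 0.0078125 + 0.0078125
    = 130/128 = 1.015625
Since 1.015625 > 1, Kraft's inequality is NOT satisfied.
A prefix code with these lengths CANNOT exist.

Kraft sum = 1.015625. Not satisfied.


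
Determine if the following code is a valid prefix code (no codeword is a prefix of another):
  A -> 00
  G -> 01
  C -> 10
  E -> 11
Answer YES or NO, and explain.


Checking each pair (does one codeword prefix another?):
  A='00' vs G='01': no prefix
  A='00' vs C='10': no prefix
  A='00' vs E='11': no prefix
  G='01' vs A='00': no prefix
  G='01' vs C='10': no prefix
  G='01' vs E='11': no prefix
  C='10' vs A='00': no prefix
  C='10' vs G='01': no prefix
  C='10' vs E='11': no prefix
  E='11' vs A='00': no prefix
  E='11' vs G='01': no prefix
  E='11' vs C='10': no prefix
No violation found over all pairs.

YES -- this is a valid prefix code. No codeword is a prefix of any other codeword.


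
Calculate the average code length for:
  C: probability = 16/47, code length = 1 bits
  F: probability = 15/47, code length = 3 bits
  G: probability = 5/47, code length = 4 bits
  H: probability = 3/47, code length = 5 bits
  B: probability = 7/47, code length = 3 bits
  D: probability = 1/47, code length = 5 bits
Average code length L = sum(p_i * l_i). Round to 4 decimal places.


Weighted contributions p_i * l_i:
  C: (16/47) * 1 = 16/47
  F: (15/47) * 3 = 45/47
  G: (5/47) * 4 = 20/47
  H: (3/47) * 5 = 15/47
  B: (7/47) * 3 = 21/47
  D: (1/47) * 5 = 5/47
Sum = (16 + 45 + 20 + 15 + 21 + 5)/47 = 122/47

L = 122/47 = 2.5957 bits/symbol


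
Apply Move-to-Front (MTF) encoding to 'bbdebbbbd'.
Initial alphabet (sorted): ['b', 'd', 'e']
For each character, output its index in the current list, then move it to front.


MTF encoding:
'b': index 0 in ['b', 'd', 'e'] -> ['b', 'd', 'e']
'b': index 0 in ['b', 'd', 'e'] -> ['b', 'd', 'e']
'd': index 1 in ['b', 'd', 'e'] -> ['d', 'b', 'e']
'e': index 2 in ['d', 'b', 'e'] -> ['e', 'd', 'b']
'b': index 2 in ['e', 'd', 'b'] -> ['b', 'e', 'd']
'b': index 0 in ['b', 'e', 'd'] -> ['b', 'e', 'd']
'b': index 0 in ['b', 'e', 'd'] -> ['b', 'e', 'd']
'b': index 0 in ['b', 'e', 'd'] -> ['b', 'e', 'd']
'd': index 2 in ['b', 'e', 'd'] -> ['d', 'b', 'e']


Output: [0, 0, 1, 2, 2, 0, 0, 0, 2]


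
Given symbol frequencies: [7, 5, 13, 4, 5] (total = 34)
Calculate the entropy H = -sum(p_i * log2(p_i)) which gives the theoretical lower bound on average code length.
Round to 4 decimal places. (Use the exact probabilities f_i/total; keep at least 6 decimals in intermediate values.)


Per-symbol terms -p_i * log2(p_i) with p_i = f_i/34:
  p = 7/34 = 0.205882: log2(p) = -2.280108, -p*log2(p) = 0.469434
  p = 5/34 = 0.147059: log2(p) = -2.765535, -p*log2(p) = 0.406696
  p = 13/34 = 0.382353: log2(p) = -1.387023, -p*log2(p) = 0.530332
  p = 4/34 = 0.117647: log2(p) = -3.087463, -p*log2(p) = 0.363231
  p = 5/34 = 0.147059: log2(p) = -2.765535, -p*log2(p) = 0.406696
H = 0.469434 + 0.406696 + 0.530332 + 0.363231 + 0.406696 = 2.176389

H = 2.1764 bits/symbol


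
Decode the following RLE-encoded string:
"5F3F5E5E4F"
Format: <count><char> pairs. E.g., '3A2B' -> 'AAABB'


Expanding each <count><char> pair:
  5F -> 'FFFFF'
  3F -> 'FFF'
  5E -> 'EEEEE'
  5E -> 'EEEEE'
  4F -> 'FFFF'

Decoded = FFFFFFFFEEEEEEEEEEFFFF


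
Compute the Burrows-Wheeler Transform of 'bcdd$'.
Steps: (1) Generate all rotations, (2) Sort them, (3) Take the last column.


Rotations (sorted):
  0: $bcdd -> last char: d
  1: bcdd$ -> last char: $
  2: cdd$b -> last char: b
  3: d$bcd -> last char: d
  4: dd$bc -> last char: c


BWT = d$bdc


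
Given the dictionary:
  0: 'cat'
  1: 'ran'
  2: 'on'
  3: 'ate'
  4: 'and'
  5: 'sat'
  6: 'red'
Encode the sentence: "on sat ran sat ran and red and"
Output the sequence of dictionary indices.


Look up each word in the dictionary:
  'on' -> 2
  'sat' -> 5
  'ran' -> 1
  'sat' -> 5
  'ran' -> 1
  'and' -> 4
  'red' -> 6
  'and' -> 4

Encoded: [2, 5, 1, 5, 1, 4, 6, 4]


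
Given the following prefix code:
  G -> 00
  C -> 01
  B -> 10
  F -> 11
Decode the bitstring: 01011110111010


Decoding step by step:
Bits 01 -> C
Bits 01 -> C
Bits 11 -> F
Bits 10 -> B
Bits 11 -> F
Bits 10 -> B
Bits 10 -> B


Decoded message: CCFBFBB


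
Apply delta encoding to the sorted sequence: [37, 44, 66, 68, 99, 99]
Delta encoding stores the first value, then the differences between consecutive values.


First value: 37
Deltas:
  44 - 37 = 7
  66 - 44 = 22
  68 - 66 = 2
  99 - 68 = 31
  99 - 99 = 0


Delta encoded: [37, 7, 22, 2, 31, 0]


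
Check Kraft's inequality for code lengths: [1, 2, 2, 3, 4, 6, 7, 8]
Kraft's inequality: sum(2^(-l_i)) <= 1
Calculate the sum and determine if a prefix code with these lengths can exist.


Sum = 2^(-1) + 2^(-2) + 2^(-2) + 2^(-3) + 2^(-4) + 2^(-6) + 2^(-7) + 2^(-8)
    = 0.5 + 0.25 + 0.25 + 0.125 + 0.0625 + 0.015625 + 0.0078125 + 0.00390625
    = 311/256 = 1.21484375
Since 1.21484375 > 1, Kraft's inequality is NOT satisfied.
A prefix code with these lengths CANNOT exist.

Kraft sum = 1.21484375. Not satisfied.


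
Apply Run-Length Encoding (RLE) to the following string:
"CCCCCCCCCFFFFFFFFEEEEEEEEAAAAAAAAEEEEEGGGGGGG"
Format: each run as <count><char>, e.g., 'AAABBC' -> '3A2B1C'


Scanning runs left to right:
  i=0: run of 'C' x 9 -> '9C'
  i=9: run of 'F' x 8 -> '8F'
  i=17: run of 'E' x 8 -> '8E'
  i=25: run of 'A' x 8 -> '8A'
  i=33: run of 'E' x 5 -> '5E'
  i=38: run of 'G' x 7 -> '7G'

RLE = 9C8F8E8A5E7G


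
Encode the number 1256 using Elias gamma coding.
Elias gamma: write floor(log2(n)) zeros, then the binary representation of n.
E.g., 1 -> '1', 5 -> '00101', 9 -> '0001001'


num_bits = floor(log2(1256)) + 1 = 11
leading_zeros = num_bits - 1 = 10
binary(1256) = 10011101000

Elias gamma(1256) = '0000000000' + '10011101000' = 000000000010011101000 (21 bits)


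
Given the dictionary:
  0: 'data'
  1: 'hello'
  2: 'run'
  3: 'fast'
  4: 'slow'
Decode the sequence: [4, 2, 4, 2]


Look up each index in the dictionary:
  4 -> 'slow'
  2 -> 'run'
  4 -> 'slow'
  2 -> 'run'

Decoded: "slow run slow run"


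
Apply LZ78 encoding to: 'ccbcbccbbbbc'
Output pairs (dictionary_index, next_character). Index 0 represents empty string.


LZ78 encoding steps:
Dictionary: {0: ''}
Step 1: w='' (idx 0), next='c' -> output (0, 'c'), add 'c' as idx 1
Step 2: w='c' (idx 1), next='b' -> output (1, 'b'), add 'cb' as idx 2
Step 3: w='cb' (idx 2), next='c' -> output (2, 'c'), add 'cbc' as idx 3
Step 4: w='cb' (idx 2), next='b' -> output (2, 'b'), add 'cbb' as idx 4
Step 5: w='' (idx 0), next='b' -> output (0, 'b'), add 'b' as idx 5
Step 6: w='b' (idx 5), next='c' -> output (5, 'c'), add 'bc' as idx 6


Encoded: [(0, 'c'), (1, 'b'), (2, 'c'), (2, 'b'), (0, 'b'), (5, 'c')]


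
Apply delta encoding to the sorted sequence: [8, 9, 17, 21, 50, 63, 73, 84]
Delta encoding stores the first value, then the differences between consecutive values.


First value: 8
Deltas:
  9 - 8 = 1
  17 - 9 = 8
  21 - 17 = 4
  50 - 21 = 29
  63 - 50 = 13
  73 - 63 = 10
  84 - 73 = 11


Delta encoded: [8, 1, 8, 4, 29, 13, 10, 11]


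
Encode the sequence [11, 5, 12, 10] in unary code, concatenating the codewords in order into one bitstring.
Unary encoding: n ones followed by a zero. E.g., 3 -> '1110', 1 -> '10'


Encode each number as n ones followed by a terminating 0:
  11 -> 111111111110 (12 bits)
  5 -> 111110 (6 bits)
  12 -> 1111111111110 (13 bits)
  10 -> 11111111110 (11 bits)
Total length = 12 + 6 + 13 + 11 = 42 bits.

Unary([11, 5, 12, 10]) = 111111111110111110111111111111011111111110 (42 bits)


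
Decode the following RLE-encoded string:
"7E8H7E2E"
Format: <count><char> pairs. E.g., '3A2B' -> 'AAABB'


Expanding each <count><char> pair:
  7E -> 'EEEEEEE'
  8H -> 'HHHHHHHH'
  7E -> 'EEEEEEE'
  2E -> 'EE'

Decoded = EEEEEEEHHHHHHHHEEEEEEEEE


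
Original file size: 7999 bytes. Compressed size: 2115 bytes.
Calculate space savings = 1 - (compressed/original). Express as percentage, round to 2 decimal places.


ratio = compressed/original = 2115/7999 = 0.264408
savings = 1 - ratio = 1 - 0.264408 = 0.735592
as a percentage: 0.735592 * 100 = 73.56%

Space savings = 1 - 2115/7999 = 73.56%


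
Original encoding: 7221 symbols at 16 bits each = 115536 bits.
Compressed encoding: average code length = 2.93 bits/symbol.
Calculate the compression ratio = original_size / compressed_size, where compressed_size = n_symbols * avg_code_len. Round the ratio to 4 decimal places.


original_size = n_symbols * orig_bits = 7221 * 16 = 115536 bits
compressed_size = n_symbols * avg_code_len = 7221 * 2.93 = 21157.53 bits
ratio = original_size / compressed_size = 115536 / 21157.53 = 5.4608

Compression ratio = 5.4608


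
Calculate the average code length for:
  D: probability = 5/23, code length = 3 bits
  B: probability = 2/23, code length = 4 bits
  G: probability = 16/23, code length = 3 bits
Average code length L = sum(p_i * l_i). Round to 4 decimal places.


Weighted contributions p_i * l_i:
  D: (5/23) * 3 = 15/23
  B: (2/23) * 4 = 8/23
  G: (16/23) * 3 = 48/23
Sum = (15 + 8 + 48)/23 = 71/23

L = 71/23 = 3.0870 bits/symbol


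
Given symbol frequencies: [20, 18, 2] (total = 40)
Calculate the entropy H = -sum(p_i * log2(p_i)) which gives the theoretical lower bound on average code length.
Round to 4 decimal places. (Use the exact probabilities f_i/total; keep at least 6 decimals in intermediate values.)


Per-symbol terms -p_i * log2(p_i) with p_i = f_i/40:
  p = 20/40 = 0.500000: log2(p) = -1.000000, -p*log2(p) = 0.500000
  p = 18/40 = 0.450000: log2(p) = -1.152003, -p*log2(p) = 0.518401
  p = 2/40 = 0.050000: log2(p) = -4.321928, -p*log2(p) = 0.216096
H = 0.500000 + 0.518401 + 0.216096 = 1.234497

H = 1.2345 bits/symbol


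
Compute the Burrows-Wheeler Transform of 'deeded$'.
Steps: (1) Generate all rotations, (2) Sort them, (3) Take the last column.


Rotations (sorted):
  0: $deeded -> last char: d
  1: d$deede -> last char: e
  2: ded$dee -> last char: e
  3: deeded$ -> last char: $
  4: ed$deed -> last char: d
  5: eded$de -> last char: e
  6: eeded$d -> last char: d


BWT = dee$ded


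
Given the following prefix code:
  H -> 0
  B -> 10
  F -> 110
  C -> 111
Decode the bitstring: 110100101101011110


Decoding step by step:
Bits 110 -> F
Bits 10 -> B
Bits 0 -> H
Bits 10 -> B
Bits 110 -> F
Bits 10 -> B
Bits 111 -> C
Bits 10 -> B


Decoded message: FBHBFBCB


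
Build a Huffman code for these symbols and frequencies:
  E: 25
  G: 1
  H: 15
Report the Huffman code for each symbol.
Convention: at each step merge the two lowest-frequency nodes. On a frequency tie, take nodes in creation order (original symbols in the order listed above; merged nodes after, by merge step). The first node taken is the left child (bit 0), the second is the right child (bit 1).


Huffman tree construction:
Step 1: Merge G(1) + H(15) = 16
Step 2: Merge (G+H)(16) + E(25) = 41
Read each symbol's code off the tree from the root (left child = 0, right child = 1).

Codes:
  E: 1 (length 1)
  G: 00 (length 2)
  H: 01 (length 2)
Average code length: 57/41 = 1.3902 bits/symbol
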